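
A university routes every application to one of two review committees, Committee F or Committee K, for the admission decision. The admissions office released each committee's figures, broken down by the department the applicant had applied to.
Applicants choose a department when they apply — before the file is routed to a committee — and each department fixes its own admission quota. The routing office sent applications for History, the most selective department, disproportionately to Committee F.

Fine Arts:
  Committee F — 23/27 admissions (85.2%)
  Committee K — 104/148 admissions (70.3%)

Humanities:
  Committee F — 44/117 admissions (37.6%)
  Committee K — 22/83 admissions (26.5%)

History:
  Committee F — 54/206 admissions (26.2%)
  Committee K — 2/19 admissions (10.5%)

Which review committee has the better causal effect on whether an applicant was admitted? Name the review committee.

Within every department level Committee F has the higher rate, yet pooled Committee K does — Simpson's reversal.
Nothing the review committee does changes department; the imbalance is an allocation artefact. With department also predicting the outcome, the pooled figure is confounded, and the within-stratum comparison is the causal one.
Within each level — Fine Arts: 85.2% vs 70.3%; Humanities: 37.6% vs 26.5%; History: 26.2% vs 10.5% — Committee F is higher every time.

Committee F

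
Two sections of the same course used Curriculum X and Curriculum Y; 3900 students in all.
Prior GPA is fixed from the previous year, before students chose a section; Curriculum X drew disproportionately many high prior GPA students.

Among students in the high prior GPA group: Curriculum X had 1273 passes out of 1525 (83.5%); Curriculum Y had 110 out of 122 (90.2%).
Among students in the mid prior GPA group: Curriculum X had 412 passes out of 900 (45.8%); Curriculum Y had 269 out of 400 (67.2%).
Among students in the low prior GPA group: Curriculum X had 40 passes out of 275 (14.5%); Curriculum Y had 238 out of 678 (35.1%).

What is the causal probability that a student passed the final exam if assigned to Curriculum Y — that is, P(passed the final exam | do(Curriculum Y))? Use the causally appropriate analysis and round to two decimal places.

Within every prior GPA band level Curriculum Y has the higher rate, yet pooled Curriculum X does — Simpson's reversal.
Nothing the teaching method does changes prior GPA band; the imbalance is an allocation artefact. With prior GPA band also predicting the outcome, the pooled figure is confounded, and the within-stratum comparison is the causal one.
Standardising Curriculum Y to the population prior GPA band mix: 0.422·110/122 + 0.333·269/400 + 0.244·238/678 = 0.691.

0.69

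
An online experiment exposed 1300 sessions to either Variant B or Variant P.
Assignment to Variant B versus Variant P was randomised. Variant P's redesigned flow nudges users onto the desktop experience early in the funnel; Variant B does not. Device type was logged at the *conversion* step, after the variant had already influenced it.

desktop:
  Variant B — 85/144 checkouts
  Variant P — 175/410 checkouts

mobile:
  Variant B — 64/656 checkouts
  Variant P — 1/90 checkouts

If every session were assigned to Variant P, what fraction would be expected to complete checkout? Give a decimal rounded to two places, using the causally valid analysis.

The distribution of device type is itself part of what the variant does — it is an intermediate outcome. Holding it fixed would remove that part of the effect; the total effect is the pooled difference.
So P(outcome | do(Variant P)) is just the pooled rate for Variant P: 176/500 = 0.352.

0.35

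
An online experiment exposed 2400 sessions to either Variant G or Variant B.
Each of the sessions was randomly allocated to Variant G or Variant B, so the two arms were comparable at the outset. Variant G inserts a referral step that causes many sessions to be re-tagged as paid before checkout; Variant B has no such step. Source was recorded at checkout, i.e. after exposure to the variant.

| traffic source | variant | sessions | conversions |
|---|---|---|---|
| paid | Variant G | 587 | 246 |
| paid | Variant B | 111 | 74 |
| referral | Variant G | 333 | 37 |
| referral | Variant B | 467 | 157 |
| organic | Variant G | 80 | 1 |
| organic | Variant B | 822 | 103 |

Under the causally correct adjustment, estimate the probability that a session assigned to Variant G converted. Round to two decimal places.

The traffic source-specific comparison favours Variant B throughout, but the pooled figures favour Variant G. The question is whether to condition on traffic source.
The distribution of traffic source is itself part of what the variant does — it is an intermediate outcome. Holding it fixed would remove that part of the effect; the total effect is the pooled difference.
So P(outcome | do(Variant G)) is just the pooled rate for Variant G: 284/1000 = 0.284.

0.28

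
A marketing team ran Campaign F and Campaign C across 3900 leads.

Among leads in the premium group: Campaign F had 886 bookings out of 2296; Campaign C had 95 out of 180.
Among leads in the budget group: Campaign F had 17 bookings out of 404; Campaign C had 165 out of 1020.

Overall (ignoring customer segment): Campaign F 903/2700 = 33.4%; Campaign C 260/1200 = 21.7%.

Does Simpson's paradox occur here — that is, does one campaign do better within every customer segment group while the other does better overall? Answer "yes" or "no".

yes

Within each customer segment level (premium 38.6% vs 52.8%; budget 4.2% vs 16.2%), Campaign C has the higher rate every time. Pooled: 33.4% vs 21.7% — Campaign F has the higher rate overall. The two comparisons disagree.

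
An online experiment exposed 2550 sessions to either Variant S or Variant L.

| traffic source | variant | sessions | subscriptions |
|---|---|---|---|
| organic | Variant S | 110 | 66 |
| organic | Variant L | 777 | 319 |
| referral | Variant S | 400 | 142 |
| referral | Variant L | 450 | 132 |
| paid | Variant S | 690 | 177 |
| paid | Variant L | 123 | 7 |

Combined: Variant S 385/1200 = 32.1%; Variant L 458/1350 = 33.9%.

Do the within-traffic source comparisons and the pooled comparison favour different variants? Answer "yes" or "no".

Within each traffic source level (organic 60.0% vs 41.1%; referral 35.5% vs 29.3%; paid 25.7% vs 5.7%), Variant S has the higher rate every time. Pooled: 32.1% vs 33.9% — Variant L has the higher rate overall. The two comparisons disagree.

yes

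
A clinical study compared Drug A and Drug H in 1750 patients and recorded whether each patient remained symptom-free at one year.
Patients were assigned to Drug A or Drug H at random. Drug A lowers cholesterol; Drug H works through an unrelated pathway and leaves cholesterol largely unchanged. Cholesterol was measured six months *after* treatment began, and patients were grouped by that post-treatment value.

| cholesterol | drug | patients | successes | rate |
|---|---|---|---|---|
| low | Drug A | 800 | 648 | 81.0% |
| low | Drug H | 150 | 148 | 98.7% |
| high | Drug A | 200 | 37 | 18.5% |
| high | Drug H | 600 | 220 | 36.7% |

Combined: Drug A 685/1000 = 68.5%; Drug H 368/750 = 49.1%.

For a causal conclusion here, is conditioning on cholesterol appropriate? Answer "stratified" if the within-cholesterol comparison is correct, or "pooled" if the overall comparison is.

pooled

Drug H is higher inside every cholesterol stratum but Drug A is higher in aggregate. Whether to stratify depends on how cholesterol relates to the drug.
Cholesterol here is a post-treatment variable shaped by the drug; conditioning on it would introduce bias rather than remove it. The overall comparison is the causal one.
Pooled: Drug A 68.5% vs Drug H 49.1%; Drug A is higher overall.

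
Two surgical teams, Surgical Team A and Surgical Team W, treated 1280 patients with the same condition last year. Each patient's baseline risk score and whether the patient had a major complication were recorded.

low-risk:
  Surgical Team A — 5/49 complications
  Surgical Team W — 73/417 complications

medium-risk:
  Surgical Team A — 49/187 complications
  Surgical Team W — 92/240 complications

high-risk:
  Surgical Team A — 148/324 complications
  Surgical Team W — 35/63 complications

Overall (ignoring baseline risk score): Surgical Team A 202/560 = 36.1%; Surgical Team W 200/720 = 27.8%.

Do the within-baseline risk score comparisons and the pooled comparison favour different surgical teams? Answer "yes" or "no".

Within each baseline risk score level (low-risk 10.2% vs 17.5%; medium-risk 26.2% vs 38.3%; high-risk 45.7% vs 55.6%), Surgical Team A has the lower rate every time. Pooled: 36.1% vs 27.8% — Surgical Team W has the lower rate overall. The two comparisons disagree.

yes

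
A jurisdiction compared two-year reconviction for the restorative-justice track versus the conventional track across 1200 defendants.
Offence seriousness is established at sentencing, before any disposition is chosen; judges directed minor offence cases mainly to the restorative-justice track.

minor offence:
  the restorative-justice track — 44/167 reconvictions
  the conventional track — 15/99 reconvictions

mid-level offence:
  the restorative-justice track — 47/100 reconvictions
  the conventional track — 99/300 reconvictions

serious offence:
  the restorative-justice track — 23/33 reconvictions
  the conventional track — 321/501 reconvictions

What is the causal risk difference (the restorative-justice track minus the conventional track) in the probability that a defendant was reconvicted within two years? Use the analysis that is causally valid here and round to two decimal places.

+0.10

the conventional track is lower inside every offence seriousness stratum but the restorative-justice track is lower in aggregate. Whether to stratify depends on how offence seriousness relates to the disposition.
Since offence seriousness is a pre-existing factor (not a product of the disposition) and it affects the outcome on its own, it is a confounder. The stratified rates, not the pooled rate, identify the causal effect.
Adjusting over the population distribution of offence seriousness: 0.222·(0.263−0.152) + 0.333·(0.470−0.330) + 0.445·(0.697−0.641) = +0.097.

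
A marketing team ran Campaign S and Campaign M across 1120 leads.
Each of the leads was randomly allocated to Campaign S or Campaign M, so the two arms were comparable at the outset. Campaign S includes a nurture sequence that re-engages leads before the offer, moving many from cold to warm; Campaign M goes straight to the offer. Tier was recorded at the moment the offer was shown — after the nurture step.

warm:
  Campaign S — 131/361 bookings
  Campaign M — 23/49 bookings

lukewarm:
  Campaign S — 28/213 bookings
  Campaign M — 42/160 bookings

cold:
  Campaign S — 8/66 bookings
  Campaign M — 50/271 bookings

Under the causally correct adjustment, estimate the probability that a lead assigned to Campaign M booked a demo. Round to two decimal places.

0.24

Within every engagement tier level Campaign M has the higher rate, yet pooled Campaign S does — Simpson's reversal.
Engagement tier is recorded after the campaign and is itself shifted by it — it sits on the causal path from campaign to outcome. Conditioning on a mediator would strip out part of the effect we want; the pooled comparison gives the total causal effect.
So P(outcome | do(Campaign M)) is just the pooled rate for Campaign M: 115/480 = 0.240.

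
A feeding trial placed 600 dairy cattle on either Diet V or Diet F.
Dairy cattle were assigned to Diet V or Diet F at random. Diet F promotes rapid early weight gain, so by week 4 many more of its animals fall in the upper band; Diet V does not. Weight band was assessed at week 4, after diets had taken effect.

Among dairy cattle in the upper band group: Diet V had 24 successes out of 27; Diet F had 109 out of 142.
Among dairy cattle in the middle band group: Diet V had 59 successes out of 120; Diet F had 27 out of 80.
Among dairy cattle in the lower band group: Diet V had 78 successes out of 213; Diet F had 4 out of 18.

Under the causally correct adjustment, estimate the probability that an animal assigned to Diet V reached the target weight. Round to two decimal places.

0.45

The stratified and pooled comparisons disagree (Diet V wins within each week-4 weight band; Diet F wins overall), so the answer turns on the causal role of week-4 weight band.
Week-4 weight band is recorded after the diet and is itself shifted by it — it sits on the causal path from diet to outcome. Conditioning on a mediator would strip out part of the effect we want; the pooled comparison gives the total causal effect.
So P(outcome | do(Diet V)) is just the pooled rate for Diet V: 161/360 = 0.447.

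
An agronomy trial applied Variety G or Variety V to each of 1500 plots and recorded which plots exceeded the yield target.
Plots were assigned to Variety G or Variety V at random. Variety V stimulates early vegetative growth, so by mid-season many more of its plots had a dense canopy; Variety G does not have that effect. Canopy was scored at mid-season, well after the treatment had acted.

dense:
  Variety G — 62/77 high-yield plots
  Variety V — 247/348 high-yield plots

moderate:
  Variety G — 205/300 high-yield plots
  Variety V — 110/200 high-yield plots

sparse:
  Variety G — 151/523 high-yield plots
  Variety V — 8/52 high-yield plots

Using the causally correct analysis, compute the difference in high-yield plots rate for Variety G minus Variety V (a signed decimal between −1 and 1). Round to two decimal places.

-0.14

The distribution of mid-season canopy is itself part of what the variety does — it is an intermediate outcome. Holding it fixed would remove that part of the effect; the total effect is the pooled difference.
The causal difference is the pooled difference: 0.464 − 0.608 = -0.144.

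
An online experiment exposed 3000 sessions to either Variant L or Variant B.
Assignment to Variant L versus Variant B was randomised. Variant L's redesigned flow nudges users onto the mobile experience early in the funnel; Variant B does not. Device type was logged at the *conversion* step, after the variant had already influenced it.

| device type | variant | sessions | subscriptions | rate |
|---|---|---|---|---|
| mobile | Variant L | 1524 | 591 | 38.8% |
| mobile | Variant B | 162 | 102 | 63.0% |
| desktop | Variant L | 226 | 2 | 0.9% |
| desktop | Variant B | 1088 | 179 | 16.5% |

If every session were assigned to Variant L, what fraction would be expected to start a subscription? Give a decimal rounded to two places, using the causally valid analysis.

Within every device type level Variant B has the higher rate, yet pooled Variant L does — Simpson's reversal.
The distribution of device type is itself part of what the variant does — it is an intermediate outcome. Holding it fixed would remove that part of the effect; the total effect is the pooled difference.
So P(outcome | do(Variant L)) is just the pooled rate for Variant L: 593/1750 = 0.339.

0.34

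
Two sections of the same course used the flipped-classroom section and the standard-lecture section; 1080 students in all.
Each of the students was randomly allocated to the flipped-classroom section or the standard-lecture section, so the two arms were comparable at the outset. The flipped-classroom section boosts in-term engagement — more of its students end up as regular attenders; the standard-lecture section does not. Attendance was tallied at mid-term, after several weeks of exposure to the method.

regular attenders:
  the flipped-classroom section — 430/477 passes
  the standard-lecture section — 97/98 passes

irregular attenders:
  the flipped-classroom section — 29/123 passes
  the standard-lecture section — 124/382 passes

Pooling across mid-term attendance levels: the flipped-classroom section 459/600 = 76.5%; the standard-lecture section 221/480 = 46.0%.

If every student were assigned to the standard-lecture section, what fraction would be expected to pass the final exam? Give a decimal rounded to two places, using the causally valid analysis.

0.46

the standard-lecture section is higher inside every mid-term attendance stratum but the flipped-classroom section is higher in aggregate. Whether to stratify depends on how mid-term attendance relates to the teaching method.
Mid-term attendance is downstream of the teaching method. One should not condition on a consequence of treatment, so the overall rates are the right comparison.
So P(outcome | do(the standard-lecture section)) is just the pooled rate for the standard-lecture section: 221/480 = 0.460.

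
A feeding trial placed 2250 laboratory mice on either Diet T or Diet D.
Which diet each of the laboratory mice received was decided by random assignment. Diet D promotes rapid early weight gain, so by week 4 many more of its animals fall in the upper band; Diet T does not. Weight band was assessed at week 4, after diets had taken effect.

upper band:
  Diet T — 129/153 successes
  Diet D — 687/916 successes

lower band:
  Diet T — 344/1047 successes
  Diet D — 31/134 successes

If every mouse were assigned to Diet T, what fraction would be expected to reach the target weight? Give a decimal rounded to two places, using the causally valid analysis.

0.39

Week-4 weight band lies on the pathway diet → week-4 weight band → outcome, so adjusting for it blocks the indirect effect. For the total causal effect of diet, use the unadjusted pooled rates.
So P(outcome | do(Diet T)) is just the pooled rate for Diet T: 473/1200 = 0.394.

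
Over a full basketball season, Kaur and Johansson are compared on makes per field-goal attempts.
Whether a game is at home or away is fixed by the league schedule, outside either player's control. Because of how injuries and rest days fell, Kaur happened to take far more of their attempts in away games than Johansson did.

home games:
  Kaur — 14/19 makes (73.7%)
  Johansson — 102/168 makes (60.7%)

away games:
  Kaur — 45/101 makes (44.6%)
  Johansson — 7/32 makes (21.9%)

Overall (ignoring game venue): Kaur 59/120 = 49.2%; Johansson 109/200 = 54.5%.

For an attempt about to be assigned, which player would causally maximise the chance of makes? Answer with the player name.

Here game venue is a common cause — it drives both which player a case falls under and the outcome. The crude comparison mixes populations; the stratum-specific rates are the causally relevant ones.
Within each level — home games: 73.7% vs 60.7%; away games: 44.6% vs 21.9% — Kaur is higher every time.

Kaur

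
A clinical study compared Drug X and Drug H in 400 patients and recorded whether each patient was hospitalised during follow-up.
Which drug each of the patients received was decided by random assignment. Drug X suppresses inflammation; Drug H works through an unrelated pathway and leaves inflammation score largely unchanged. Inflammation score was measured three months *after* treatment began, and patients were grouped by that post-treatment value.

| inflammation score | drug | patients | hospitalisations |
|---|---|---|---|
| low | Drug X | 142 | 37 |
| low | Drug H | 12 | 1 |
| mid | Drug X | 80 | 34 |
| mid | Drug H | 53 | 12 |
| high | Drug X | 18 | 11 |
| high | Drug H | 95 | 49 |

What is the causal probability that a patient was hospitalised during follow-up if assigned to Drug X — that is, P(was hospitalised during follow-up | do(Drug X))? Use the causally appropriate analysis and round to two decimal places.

Inflammation score is downstream of the drug. One should not condition on a consequence of treatment, so the overall rates are the right comparison.
So P(outcome | do(Drug X)) is just the pooled rate for Drug X: 82/240 = 0.342.

0.34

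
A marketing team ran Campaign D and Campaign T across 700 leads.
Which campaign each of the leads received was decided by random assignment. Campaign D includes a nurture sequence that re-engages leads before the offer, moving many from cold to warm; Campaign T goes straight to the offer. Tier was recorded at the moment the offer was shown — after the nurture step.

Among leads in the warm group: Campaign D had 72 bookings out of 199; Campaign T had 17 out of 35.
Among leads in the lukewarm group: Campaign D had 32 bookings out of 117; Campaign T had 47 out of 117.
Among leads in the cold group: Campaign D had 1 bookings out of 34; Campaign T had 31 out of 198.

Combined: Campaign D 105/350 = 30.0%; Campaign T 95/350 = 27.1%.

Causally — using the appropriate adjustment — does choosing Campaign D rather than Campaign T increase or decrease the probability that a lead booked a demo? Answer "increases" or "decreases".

increases

The engagement tier-specific comparison favours Campaign T throughout, but the pooled figures favour Campaign D. The question is whether to condition on engagement tier.
Engagement tier lies on the pathway campaign → engagement tier → outcome, so adjusting for it blocks the indirect effect. For the total causal effect of campaign, use the unadjusted pooled rates.
Pooled: Campaign D 30.0% vs Campaign T 27.1%; Campaign D is higher overall.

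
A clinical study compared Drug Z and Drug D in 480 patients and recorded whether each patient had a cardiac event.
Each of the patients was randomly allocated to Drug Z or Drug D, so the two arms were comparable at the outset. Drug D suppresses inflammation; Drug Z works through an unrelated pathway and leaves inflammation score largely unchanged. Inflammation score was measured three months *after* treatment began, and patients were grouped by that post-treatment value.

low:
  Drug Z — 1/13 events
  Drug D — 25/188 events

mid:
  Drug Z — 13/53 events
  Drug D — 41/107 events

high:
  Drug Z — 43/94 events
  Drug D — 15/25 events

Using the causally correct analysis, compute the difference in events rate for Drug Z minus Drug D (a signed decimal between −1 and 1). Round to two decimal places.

+0.10

Inflammation score is recorded after the drug and is itself shifted by it — it sits on the causal path from drug to outcome. Conditioning on a mediator would strip out part of the effect we want; the pooled comparison gives the total causal effect.
The causal difference is the pooled difference: 0.356 − 0.253 = +0.103.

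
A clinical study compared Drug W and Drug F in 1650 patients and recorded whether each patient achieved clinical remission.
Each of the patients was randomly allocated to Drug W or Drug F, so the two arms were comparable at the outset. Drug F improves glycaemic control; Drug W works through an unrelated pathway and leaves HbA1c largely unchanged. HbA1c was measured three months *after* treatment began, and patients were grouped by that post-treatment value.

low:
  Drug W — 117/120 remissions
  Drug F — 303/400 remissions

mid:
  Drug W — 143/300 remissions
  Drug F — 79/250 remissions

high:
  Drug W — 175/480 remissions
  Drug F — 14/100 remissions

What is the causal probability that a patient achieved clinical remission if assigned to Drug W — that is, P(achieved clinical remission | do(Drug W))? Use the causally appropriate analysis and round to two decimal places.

0.48

HbA1c is downstream of the drug. One should not condition on a consequence of treatment, so the overall rates are the right comparison.
So P(outcome | do(Drug W)) is just the pooled rate for Drug W: 435/900 = 0.483.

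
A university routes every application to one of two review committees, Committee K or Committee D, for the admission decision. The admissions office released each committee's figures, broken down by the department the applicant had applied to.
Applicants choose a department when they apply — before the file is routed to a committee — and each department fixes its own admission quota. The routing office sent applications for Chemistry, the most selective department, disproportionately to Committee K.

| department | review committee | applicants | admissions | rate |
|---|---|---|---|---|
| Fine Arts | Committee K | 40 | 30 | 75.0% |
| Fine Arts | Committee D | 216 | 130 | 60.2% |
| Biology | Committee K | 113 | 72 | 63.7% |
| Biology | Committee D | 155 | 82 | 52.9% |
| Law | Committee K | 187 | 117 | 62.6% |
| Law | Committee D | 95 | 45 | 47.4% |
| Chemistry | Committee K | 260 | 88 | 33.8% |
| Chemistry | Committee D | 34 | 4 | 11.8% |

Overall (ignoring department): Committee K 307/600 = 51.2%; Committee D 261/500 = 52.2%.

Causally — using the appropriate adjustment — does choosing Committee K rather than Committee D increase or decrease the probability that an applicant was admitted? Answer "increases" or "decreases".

Nothing the review committee does changes department; the imbalance is an allocation artefact. With department also predicting the outcome, the pooled figure is confounded, and the within-stratum comparison is the causal one.
Within each level — Fine Arts: 75.0% vs 60.2%; Biology: 63.7% vs 52.9%; Law: 62.6% vs 47.4%; Chemistry: 33.8% vs 11.8% — Committee K is higher every time.

increases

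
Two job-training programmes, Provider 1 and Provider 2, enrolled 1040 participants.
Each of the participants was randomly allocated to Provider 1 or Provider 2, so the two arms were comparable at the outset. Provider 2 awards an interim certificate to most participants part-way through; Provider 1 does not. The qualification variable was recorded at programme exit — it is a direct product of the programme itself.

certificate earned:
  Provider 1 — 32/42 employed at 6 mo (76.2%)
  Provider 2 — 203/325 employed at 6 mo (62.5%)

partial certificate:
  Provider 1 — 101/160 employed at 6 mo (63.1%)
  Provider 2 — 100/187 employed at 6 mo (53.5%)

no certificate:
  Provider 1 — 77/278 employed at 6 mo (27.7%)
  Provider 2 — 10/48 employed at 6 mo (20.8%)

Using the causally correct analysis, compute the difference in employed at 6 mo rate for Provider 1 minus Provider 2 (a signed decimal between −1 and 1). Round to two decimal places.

Provider 1 is higher inside every qualification attained during the programme stratum but Provider 2 is higher in aggregate. Whether to stratify depends on how qualification attained during the programme relates to the programme.
Stratifying would compare programmes among participants the programmes themselves sorted into qualification attained during the programme groups — a form of selection on an intermediate. The unconditioned pooled rates give the total causal effect.
The causal difference is the pooled difference: 0.438 − 0.559 = -0.121.

-0.12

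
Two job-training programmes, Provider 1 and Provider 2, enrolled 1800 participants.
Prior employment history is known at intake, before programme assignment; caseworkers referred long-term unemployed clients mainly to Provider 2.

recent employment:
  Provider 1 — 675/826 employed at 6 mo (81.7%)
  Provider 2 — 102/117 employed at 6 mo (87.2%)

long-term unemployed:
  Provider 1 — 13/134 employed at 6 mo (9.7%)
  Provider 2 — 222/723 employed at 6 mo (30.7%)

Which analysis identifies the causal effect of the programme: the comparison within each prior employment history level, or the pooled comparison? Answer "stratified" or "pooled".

stratified

Provider 2 is higher inside every prior employment history stratum but Provider 1 is higher in aggregate. Whether to stratify depends on how prior employment history relates to the programme.
Nothing the programme does changes prior employment history; the imbalance is an allocation artefact. With prior employment history also predicting the outcome, the pooled figure is confounded, and the within-stratum comparison is the causal one.
Within each level — recent employment: 81.7% vs 87.2%; long-term unemployed: 9.7% vs 30.7% — Provider 2 is higher every time.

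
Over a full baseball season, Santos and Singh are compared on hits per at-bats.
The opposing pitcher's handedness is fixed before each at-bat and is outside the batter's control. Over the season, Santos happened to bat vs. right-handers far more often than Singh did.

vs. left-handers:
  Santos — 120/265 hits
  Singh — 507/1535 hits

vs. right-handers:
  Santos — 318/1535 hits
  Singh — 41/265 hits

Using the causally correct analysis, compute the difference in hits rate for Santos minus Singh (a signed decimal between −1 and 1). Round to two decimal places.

The pitcher handedness-specific comparison favours Santos throughout, but the pooled figures favour Singh. The question is whether to condition on pitcher handedness.
The imbalance in pitcher handedness arose from how at-bats were allocated, not from anything the player did; and pitcher handedness independently affects the outcome. The pooled gap is confounded — condition on pitcher handedness.
Adjusting over the population distribution of pitcher handedness: 0.500·(0.453−0.330) + 0.500·(0.207−0.155) = +0.087.

+0.09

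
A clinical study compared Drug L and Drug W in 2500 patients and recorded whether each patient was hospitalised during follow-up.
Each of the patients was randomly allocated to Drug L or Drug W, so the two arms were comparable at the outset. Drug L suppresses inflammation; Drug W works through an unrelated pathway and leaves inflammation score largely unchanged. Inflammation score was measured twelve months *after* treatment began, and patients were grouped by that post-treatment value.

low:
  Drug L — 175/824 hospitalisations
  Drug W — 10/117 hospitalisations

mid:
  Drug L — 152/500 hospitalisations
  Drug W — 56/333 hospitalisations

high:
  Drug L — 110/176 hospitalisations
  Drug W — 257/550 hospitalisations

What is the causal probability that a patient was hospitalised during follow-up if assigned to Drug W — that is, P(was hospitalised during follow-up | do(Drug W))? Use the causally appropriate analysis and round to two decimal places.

Inflammation score is downstream of the drug. One should not condition on a consequence of treatment, so the overall rates are the right comparison.
So P(outcome | do(Drug W)) is just the pooled rate for Drug W: 323/1000 = 0.323.

0.32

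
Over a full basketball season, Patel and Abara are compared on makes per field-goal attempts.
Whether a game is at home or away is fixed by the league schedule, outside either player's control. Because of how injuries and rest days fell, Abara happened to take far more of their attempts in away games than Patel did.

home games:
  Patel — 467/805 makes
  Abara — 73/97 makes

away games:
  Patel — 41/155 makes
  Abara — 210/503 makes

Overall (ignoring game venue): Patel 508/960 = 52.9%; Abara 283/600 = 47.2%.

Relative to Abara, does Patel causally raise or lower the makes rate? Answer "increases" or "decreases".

decreases

Here game venue is a common cause — it drives both which player a case falls under and the outcome. The crude comparison mixes populations; the stratum-specific rates are the causally relevant ones.
Within each level — home games: 58.0% vs 75.3%; away games: 26.5% vs 41.7% — Abara is higher every time.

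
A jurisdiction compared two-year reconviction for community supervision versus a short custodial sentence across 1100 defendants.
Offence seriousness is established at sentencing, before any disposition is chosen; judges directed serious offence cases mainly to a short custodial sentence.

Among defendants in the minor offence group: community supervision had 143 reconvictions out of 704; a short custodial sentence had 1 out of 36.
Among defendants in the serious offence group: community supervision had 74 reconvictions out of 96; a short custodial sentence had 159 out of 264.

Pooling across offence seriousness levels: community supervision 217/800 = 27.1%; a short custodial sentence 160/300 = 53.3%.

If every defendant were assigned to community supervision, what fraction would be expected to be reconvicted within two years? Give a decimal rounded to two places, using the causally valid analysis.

Within every offence seriousness level a short custodial sentence has the lower rate, yet pooled community supervision does — Simpson's reversal.
Since offence seriousness is a pre-existing factor (not a product of the disposition) and it affects the outcome on its own, it is a confounder. The stratified rates, not the pooled rate, identify the causal effect.
Standardising community supervision to the population offence seriousness mix: 0.673·143/704 + 0.327·74/96 = 0.389.

0.39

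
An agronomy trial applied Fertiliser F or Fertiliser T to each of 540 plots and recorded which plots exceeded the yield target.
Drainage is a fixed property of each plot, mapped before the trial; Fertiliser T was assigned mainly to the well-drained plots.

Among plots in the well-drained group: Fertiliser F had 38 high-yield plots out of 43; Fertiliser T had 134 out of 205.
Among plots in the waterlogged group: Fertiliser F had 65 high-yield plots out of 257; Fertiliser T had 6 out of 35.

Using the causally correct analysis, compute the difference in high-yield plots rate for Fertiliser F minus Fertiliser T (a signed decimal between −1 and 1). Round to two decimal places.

+0.15

Field drainage satisfies the back-door criterion: it is not a descendant of the fertiliser, and it blocks the spurious path from fertiliser to outcome. Adjusting for it (i.e., using the within-field drainage rates) gives the causal effect.
Adjusting over the population distribution of field drainage: 0.459·(0.884−0.654) + 0.541·(0.253−0.171) = +0.150.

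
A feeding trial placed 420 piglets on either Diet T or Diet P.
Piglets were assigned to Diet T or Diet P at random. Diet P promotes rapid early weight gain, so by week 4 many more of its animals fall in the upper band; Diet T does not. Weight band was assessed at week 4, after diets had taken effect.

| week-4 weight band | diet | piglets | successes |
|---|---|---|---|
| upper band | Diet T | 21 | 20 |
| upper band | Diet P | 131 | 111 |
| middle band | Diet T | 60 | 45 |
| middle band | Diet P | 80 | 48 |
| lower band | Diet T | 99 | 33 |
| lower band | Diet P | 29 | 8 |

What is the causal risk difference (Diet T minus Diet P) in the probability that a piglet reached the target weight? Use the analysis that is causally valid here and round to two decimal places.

-0.15

The week-4 weight band-specific comparison favours Diet T throughout, but the pooled figures favour Diet P. The question is whether to condition on week-4 weight band.
Because the diet influences week-4 weight band, week-4 weight band is a post-treatment mediator, not a confounder. Stratifying on it would bias the estimate; the causal effect is the crude pooled difference.
The causal difference is the pooled difference: 0.544 − 0.696 = -0.151.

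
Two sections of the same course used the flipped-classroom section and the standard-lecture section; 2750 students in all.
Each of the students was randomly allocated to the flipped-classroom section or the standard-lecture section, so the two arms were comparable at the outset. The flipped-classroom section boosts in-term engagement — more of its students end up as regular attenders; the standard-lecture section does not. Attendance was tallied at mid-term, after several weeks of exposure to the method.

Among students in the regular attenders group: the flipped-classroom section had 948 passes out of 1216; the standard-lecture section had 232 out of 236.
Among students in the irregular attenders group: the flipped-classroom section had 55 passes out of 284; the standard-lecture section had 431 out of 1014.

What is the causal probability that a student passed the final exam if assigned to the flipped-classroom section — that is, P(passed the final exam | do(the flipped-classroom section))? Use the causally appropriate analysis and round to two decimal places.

The distribution of mid-term attendance is itself part of what the teaching method does — it is an intermediate outcome. Holding it fixed would remove that part of the effect; the total effect is the pooled difference.
So P(outcome | do(the flipped-classroom section)) is just the pooled rate for the flipped-classroom section: 1003/1500 = 0.669.

0.67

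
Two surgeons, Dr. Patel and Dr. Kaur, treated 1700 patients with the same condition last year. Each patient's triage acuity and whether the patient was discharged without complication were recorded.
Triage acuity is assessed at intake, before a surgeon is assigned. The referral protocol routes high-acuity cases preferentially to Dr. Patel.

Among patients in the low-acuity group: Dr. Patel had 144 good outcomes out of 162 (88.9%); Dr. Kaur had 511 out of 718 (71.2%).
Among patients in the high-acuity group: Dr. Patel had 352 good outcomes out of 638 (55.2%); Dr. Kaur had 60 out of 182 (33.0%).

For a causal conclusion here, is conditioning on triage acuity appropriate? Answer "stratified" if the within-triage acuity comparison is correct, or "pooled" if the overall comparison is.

Nothing the surgeon does changes triage acuity; the imbalance is an allocation artefact. With triage acuity also predicting the outcome, the pooled figure is confounded, and the within-stratum comparison is the causal one.
Within each level — low-acuity: 88.9% vs 71.2%; high-acuity: 55.2% vs 33.0% — Dr. Patel is higher every time.

stratified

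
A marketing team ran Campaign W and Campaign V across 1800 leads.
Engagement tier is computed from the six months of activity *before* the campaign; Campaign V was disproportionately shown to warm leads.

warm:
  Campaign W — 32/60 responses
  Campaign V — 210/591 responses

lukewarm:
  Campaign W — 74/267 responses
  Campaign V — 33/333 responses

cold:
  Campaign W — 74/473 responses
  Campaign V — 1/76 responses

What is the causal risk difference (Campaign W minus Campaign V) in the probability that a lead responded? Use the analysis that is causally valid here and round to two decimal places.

+0.17

The imbalance in engagement tier arose from how leads were allocated, not from anything the campaign did; and engagement tier independently affects the outcome. The pooled gap is confounded — condition on engagement tier.
Adjusting over the population distribution of engagement tier: 0.362·(0.533−0.355) + 0.333·(0.277−0.099) + 0.305·(0.156−0.013) = +0.167.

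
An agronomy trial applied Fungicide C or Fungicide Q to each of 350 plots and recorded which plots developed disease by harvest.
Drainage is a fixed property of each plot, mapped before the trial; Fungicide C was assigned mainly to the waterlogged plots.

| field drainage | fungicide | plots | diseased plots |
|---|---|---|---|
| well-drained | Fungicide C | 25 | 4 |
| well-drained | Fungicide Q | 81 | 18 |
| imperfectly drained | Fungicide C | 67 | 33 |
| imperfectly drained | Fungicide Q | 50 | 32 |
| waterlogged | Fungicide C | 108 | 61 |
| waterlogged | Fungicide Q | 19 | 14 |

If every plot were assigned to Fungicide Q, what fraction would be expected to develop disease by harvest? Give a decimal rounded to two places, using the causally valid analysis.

Since field drainage is a pre-existing factor (not a product of the fungicide) and it affects the outcome on its own, it is a confounder. The stratified rates, not the pooled rate, identify the causal effect.
Standardising Fungicide Q to the population field drainage mix: 0.303·18/81 + 0.334·32/50 + 0.363·14/19 = 0.549.

0.55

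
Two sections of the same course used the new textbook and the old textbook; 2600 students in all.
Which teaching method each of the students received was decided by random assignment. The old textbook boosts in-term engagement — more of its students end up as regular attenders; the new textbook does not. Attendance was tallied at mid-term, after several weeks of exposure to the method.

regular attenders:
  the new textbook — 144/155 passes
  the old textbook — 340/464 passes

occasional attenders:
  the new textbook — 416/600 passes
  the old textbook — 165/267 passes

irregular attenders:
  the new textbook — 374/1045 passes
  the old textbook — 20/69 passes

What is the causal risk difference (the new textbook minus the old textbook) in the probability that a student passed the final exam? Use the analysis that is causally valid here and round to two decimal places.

Mid-term attendance is recorded after the teaching method and is itself shifted by it — it sits on the causal path from teaching method to outcome. Conditioning on a mediator would strip out part of the effect we want; the pooled comparison gives the total causal effect.
The causal difference is the pooled difference: 0.519 − 0.656 = -0.137.

-0.14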